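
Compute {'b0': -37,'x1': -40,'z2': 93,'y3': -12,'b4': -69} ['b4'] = -69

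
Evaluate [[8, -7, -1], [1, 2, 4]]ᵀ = [[8, 1], [-7, 2], [-1, 4]]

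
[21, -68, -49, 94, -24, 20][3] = 94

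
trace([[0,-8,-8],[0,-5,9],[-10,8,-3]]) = diagonal: 0 + (-5) + (-3)
= -8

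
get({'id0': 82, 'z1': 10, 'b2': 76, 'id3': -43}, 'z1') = 10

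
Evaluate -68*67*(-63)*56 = 16073568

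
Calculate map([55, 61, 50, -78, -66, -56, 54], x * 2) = 55*2=110, 61*2=122, 50*2=100, -78*2=-156, -66*2=-132, -56*2=-112, 54*2=108
= [110, 122, 100, -156, -132, -112, 108]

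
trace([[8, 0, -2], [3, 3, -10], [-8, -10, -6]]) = 5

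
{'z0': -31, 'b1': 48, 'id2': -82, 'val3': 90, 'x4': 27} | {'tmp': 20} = {'z0': -31, 'b1': 48, 'id2': -82, 'val3': 90, 'x4': 27, 'tmp': 20}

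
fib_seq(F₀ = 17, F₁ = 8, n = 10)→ [17, 8, 25, 33, 58, 91, 149, 240, 389, 629]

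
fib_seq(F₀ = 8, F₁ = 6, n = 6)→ [8, 6, 14, 20, 34, 54]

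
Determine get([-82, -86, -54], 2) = -54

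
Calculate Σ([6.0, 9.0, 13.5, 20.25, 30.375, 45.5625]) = 124.6875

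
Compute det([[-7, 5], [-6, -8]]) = (-7)*(-8) - (5)*(-6)
= 86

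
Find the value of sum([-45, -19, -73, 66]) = (-45) + (-19) + (-73) + 66
= -71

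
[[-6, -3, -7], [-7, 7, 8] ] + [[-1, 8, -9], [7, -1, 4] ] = [[-7, 5, -16], [0, 6, 12]]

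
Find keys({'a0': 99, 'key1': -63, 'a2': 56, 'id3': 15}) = ['a0', 'key1', 'a2', 'id3']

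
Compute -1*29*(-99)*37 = 106227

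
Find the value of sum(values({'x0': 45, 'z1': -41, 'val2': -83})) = 45 + (-41) + (-83)
= -79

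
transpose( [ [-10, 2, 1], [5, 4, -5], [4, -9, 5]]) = [[-10, 5, 4], [2, 4, -9], [1, -5, 5]]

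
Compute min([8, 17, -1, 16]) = -1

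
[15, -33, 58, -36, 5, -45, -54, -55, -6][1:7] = [-33, 58, -36, 5, -45, -54]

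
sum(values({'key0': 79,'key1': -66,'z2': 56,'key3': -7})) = 62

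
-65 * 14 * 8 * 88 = -640640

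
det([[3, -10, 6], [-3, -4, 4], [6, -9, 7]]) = -120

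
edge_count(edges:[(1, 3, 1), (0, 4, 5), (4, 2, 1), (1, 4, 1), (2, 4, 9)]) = 5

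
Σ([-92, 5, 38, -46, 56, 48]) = (-92) + 5 + 38 + (-46) + 56 + 48
= 9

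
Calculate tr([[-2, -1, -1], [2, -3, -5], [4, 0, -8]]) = -13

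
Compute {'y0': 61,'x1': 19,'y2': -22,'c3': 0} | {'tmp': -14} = {'y0': 61, 'x1': 19, 'y2': -22, 'c3': 0, 'tmp': -14}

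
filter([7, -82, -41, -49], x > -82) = [7, -41, -49]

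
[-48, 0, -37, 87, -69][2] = -37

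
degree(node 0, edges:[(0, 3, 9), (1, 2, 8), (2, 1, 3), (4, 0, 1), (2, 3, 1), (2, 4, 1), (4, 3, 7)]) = incident: (0,3), (4,0)
= 2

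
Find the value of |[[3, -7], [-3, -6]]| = (3)*(-6) - (-7)*(-3)
= -39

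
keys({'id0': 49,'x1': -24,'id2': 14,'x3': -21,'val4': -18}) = ['id0', 'x1', 'id2', 'x3', 'val4']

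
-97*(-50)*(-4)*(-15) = 291000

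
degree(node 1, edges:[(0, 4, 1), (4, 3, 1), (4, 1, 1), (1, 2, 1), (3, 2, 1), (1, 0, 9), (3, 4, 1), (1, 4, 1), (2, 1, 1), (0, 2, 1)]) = 5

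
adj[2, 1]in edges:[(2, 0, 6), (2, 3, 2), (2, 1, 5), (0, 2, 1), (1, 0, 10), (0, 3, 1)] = 5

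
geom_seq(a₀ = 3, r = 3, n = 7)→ a_0 = 3*3^0 = 3
a_1 = 3*3^1 = 9
a_2 = 3*3^2 = 27
...
= [3, 9, 27, 81, 243, 729, 2187]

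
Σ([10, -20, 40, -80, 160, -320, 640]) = 430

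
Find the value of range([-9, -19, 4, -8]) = 23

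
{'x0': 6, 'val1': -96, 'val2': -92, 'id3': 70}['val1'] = -96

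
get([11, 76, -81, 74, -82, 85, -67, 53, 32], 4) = -82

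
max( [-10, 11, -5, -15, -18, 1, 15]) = 15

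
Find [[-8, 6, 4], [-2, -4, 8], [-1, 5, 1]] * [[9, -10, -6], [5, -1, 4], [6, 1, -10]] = [[-18, 78, 32], [10, 32, -84], [22, 6, 16]]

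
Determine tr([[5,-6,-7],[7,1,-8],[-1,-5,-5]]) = 1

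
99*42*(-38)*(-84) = 13272336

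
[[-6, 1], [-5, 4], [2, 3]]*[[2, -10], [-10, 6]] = C[0][0] = (-6)*(2) + (1)*(-10) = -22
C[0][1] = (-6)*(-10) + (1)*(6) = 66
C[1][0] = (-5)*(2) + (4)*(-10) = -50
C[1][1] = (-5)*(-10) + (4)*(6) = 74
C[2][0] = (2)*(2) + (3)*(-10) = -26
C[2][1] = (2)*(-10) + (3)*(6) = -2
= [[-22, 66], [-50, 74], [-26, -2]]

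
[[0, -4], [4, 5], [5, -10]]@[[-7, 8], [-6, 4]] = [[24, -16], [-58, 52], [25, 0]]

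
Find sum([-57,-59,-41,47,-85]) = -195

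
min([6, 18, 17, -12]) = -12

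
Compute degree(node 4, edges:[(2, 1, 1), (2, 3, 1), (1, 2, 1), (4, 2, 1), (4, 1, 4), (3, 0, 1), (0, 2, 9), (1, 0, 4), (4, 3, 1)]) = 3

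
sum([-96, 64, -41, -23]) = -96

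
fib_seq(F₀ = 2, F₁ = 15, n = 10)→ [2, 15, 17, 32, 49, 81, 130, 211, 341, 552]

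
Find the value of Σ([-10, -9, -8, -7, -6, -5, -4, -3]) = -52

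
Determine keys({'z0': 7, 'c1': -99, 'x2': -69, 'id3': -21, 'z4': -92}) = ['z0', 'c1', 'x2', 'id3', 'z4']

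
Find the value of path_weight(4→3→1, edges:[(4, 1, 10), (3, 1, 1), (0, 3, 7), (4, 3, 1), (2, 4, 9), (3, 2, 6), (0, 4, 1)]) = 2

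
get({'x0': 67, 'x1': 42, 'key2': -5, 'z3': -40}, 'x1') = 42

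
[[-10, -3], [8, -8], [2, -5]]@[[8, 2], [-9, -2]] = [[-53, -14], [136, 32], [61, 14]]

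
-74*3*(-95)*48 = 1012320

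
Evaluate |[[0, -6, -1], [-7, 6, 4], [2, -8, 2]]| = -176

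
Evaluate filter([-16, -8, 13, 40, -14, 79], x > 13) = keep x where x > 13: -16✗, -8✗, 13✗, 40✓, -14✗, 79✓
= [40, 79]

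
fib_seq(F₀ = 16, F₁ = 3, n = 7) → [16, 3, 19, 22, 41, 63, 104]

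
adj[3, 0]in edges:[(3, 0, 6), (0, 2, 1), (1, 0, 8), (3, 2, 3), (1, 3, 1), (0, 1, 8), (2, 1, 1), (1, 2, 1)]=6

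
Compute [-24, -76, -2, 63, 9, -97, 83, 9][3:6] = [63, 9, -97]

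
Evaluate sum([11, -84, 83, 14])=11 + (-84) + 83 + 14
= 24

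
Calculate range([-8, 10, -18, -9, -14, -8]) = 28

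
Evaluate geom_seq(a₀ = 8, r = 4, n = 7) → a_0 = 8*4^0 = 8
a_1 = 8*4^1 = 32
a_2 = 8*4^2 = 128
...
= [8, 32, 128, 512, 2048, 8192, 32768]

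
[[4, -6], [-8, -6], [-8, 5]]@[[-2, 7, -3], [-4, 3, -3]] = [[16, 10, 6], [40, -74, 42], [-4, -41, 9]]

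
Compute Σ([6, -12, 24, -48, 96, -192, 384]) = 258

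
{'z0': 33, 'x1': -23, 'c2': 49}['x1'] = -23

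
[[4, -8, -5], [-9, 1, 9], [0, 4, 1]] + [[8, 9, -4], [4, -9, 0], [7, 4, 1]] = [[12, 1, -9], [-5, -8, 9], [7, 8, 2]]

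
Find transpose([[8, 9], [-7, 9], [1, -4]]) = [[8, -7, 1], [9, 9, -4]]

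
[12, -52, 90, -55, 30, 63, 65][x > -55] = keep x where x > -55: 12✓, -52✓, 90✓, -55✗, 30✓, 63✓, 65✓
= [12, -52, 90, 30, 63, 65]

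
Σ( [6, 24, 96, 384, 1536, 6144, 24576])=32766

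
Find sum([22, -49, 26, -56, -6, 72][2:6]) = slice → [26, -56, -6, 72]
26 + (-56) + (-6) + 72
= 36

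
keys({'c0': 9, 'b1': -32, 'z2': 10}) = ['c0', 'b1', 'z2']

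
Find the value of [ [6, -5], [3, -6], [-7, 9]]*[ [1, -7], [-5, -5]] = C[0][0] = (6)*(1) + (-5)*(-5) = 31
C[0][1] = (6)*(-7) + (-5)*(-5) = -17
C[1][0] = (3)*(1) + (-6)*(-5) = 33
C[1][1] = (3)*(-7) + (-6)*(-5) = 9
C[2][0] = (-7)*(1) + (9)*(-5) = -52
C[2][1] = (-7)*(-7) + (9)*(-5) = 4
= [[31, -17], [33, 9], [-52, 4]]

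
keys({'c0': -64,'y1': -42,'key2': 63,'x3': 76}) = ['c0', 'y1', 'key2', 'x3']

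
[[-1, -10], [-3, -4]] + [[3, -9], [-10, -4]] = [[2, -19], [-13, -8]]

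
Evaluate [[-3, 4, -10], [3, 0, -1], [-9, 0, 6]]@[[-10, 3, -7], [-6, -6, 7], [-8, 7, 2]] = [[86, -103, 29], [-22, 2, -23], [42, 15, 75]]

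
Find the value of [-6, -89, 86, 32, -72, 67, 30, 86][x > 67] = [86, 86]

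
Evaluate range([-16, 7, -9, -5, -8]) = 23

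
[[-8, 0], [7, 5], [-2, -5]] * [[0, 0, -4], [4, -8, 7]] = C[0][0] = (-8)*(0) + (0)*(4) = 0
C[0][1] = (-8)*(0) + (0)*(-8) = 0
C[0][2] = (-8)*(-4) + (0)*(7) = 32
C[1][0] = (7)*(0) + (5)*(4) = 20
C[1][1] = (7)*(0) + (5)*(-8) = -40
C[1][2] = (7)*(-4) + (5)*(7) = 7
... (3 more cells)
= [[0, 0, 32], [20, -40, 7], [-20, 40, -27]]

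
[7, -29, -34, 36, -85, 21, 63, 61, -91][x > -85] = [7, -29, -34, 36, 21, 63, 61]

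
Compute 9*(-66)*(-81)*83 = 3993462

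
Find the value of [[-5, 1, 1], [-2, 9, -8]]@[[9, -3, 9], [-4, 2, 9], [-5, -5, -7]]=C[0][0] = (-5)*(9) + (1)*(-4) + (1)*(-5) = -54
C[0][1] = (-5)*(-3) + (1)*(2) + (1)*(-5) = 12
C[0][2] = (-5)*(9) + (1)*(9) + (1)*(-7) = -43
C[1][0] = (-2)*(9) + (9)*(-4) + (-8)*(-5) = -14
C[1][1] = (-2)*(-3) + (9)*(2) + (-8)*(-5) = 64
C[1][2] = (-2)*(9) + (9)*(9) + (-8)*(-7) = 119
= [[-54, 12, -43], [-14, 64, 119]]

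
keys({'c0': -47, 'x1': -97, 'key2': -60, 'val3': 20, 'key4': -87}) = ['c0', 'x1', 'key2', 'val3', 'key4']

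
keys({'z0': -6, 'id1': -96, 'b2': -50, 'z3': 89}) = ['z0', 'id1', 'b2', 'z3']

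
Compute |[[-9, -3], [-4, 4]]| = -48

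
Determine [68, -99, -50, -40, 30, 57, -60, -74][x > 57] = keep x where x > 57: 68✓, -99✗, -50✗, -40✗, 30✗, 57✗, -60✗, -74✗
= [68]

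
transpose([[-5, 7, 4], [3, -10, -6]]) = [[-5, 3], [7, -10], [4, -6]]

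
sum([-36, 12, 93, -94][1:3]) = slice → [12, 93]
12 + 93
= 105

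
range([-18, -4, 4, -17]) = 22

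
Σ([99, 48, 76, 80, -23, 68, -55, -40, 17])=99 + 48 + 76 + 80 + (-23) + 68 + (-55) + (-40) + 17
= 270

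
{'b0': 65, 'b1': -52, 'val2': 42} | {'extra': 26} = {'b0': 65, 'b1': -52, 'val2': 42, 'extra': 26}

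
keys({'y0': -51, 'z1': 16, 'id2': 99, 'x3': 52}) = ['y0', 'z1', 'id2', 'x3']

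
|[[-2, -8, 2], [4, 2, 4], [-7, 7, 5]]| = (1)*(-2)*det([[2, 4], [7, 5]]) + (-1)*(-8)*det([[4, 4], [-7, 5]]) + (1)*(2)*det([[4, 2], [-7, 7]])
= 36 + 384 + 84
= 504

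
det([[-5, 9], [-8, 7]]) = (-5)*(7) - (9)*(-8)
= 37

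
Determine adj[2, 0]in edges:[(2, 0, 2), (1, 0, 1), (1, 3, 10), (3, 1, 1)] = 2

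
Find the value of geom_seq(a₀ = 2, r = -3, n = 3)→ a_0 = 2*(-3)^0 = 2
a_1 = 2*(-3)^1 = -6
a_2 = 2*(-3)^2 = 18
= [2, -6, 18]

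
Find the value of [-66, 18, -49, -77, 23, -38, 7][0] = -66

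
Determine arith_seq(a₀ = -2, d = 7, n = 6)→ a_0 = -2 + 0*7 = -2
a_1 = -2 + 1*7 = 5
a_2 = -2 + 2*7 = 12
...
= [-2, 5, 12, 19, 26, 33]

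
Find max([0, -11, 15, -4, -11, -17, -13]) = 15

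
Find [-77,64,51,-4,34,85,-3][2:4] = [51, -4]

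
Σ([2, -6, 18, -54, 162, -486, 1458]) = 1094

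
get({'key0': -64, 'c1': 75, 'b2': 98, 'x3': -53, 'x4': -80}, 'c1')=75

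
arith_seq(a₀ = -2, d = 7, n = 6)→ [-2, 5, 12, 19, 26, 33]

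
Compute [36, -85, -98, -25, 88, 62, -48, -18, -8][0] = 36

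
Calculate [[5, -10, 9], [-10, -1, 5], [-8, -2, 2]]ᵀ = [[5, -10, -8], [-10, -1, -2], [9, 5, 2]]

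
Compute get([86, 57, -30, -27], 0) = 86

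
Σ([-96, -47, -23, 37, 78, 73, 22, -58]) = -14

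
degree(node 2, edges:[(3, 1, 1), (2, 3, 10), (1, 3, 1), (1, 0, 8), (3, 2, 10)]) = incident: (2,3), (3,2)
= 2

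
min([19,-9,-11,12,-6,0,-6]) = -11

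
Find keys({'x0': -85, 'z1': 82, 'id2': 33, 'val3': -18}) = ['x0', 'z1', 'id2', 'val3']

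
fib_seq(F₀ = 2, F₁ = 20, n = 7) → F_2 = F_1 + F_0 = 22
F_3 = F_2 + F_1 = 42
F_4 = F_3 + F_2 = 64
...
= [2, 20, 22, 42, 64, 106, 170]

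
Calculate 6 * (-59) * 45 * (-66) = 1051380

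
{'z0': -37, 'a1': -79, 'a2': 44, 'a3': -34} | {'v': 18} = {'z0': -37, 'a1': -79, 'a2': 44, 'a3': -34, 'v': 18}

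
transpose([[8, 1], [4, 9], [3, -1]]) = [[8, 4, 3], [1, 9, -1]]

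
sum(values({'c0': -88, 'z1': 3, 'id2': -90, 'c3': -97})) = -272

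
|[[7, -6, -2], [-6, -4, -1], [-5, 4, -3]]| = 278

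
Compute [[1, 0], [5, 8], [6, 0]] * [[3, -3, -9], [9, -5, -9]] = C[0][0] = (1)*(3) + (0)*(9) = 3
C[0][1] = (1)*(-3) + (0)*(-5) = -3
C[0][2] = (1)*(-9) + (0)*(-9) = -9
C[1][0] = (5)*(3) + (8)*(9) = 87
C[1][1] = (5)*(-3) + (8)*(-5) = -55
C[1][2] = (5)*(-9) + (8)*(-9) = -117
... (3 more cells)
= [[3, -3, -9], [87, -55, -117], [18, -18, -54]]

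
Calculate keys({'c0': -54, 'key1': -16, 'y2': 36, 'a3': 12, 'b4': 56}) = ['c0', 'key1', 'y2', 'a3', 'b4']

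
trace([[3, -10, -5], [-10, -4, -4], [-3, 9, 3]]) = 2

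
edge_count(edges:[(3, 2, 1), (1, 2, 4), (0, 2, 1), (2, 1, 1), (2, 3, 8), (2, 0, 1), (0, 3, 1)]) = 7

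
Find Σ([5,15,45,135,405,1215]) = 5 + 15 + 45 + 135 + 405 + 1215
= 1820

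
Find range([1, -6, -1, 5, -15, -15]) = 20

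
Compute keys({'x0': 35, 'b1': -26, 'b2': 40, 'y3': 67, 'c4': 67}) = ['x0', 'b1', 'b2', 'y3', 'c4']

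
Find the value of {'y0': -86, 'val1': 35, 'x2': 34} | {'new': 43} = {'y0': -86, 'val1': 35, 'x2': 34, 'new': 43}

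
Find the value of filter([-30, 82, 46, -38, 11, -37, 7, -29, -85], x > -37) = keep x where x > -37: -30✓, 82✓, 46✓, -38✗, 11✓, -37✗, 7✓, -29✓, -85✗
= [-30, 82, 46, 11, 7, -29]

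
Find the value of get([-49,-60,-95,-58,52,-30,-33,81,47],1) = -60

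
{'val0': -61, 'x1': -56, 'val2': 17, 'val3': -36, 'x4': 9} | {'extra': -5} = {'val0': -61, 'x1': -56, 'val2': 17, 'val3': -36, 'x4': 9, 'extra': -5}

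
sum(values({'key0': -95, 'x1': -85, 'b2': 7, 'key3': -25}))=(-95) + (-85) + 7 + (-25)
= -198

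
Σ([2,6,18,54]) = 80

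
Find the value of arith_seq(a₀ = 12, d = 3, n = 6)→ [12, 15, 18, 21, 24, 27]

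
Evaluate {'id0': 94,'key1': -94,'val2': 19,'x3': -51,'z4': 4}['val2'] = 19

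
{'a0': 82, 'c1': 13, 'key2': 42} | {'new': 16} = {'a0': 82, 'c1': 13, 'key2': 42, 'new': 16}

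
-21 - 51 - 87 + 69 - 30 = -120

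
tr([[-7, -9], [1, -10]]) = -17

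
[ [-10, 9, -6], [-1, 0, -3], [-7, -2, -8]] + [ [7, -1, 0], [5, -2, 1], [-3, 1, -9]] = [[-3, 8, -6], [4, -2, -2], [-10, -1, -17]]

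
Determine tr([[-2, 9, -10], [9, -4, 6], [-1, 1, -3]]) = diagonal: (-2) + (-4) + (-3)
= -9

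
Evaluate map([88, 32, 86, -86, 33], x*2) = 88*2=176, 32*2=64, 86*2=172, -86*2=-172, 33*2=66
= [176, 64, 172, -172, 66]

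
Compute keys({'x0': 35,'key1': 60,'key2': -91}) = ['x0', 'key1', 'key2']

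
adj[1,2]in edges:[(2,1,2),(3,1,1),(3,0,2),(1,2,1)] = 1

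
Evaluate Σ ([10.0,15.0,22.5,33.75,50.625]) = 10.0 + 15.0 + 22.5 + 33.75 + 50.625
= 131.875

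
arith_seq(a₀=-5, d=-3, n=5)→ [-5, -8, -11, -14, -17]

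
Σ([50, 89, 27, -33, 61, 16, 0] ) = 50 + 89 + 27 + (-33) + 61 + 16 + 0
= 210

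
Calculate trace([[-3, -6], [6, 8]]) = 5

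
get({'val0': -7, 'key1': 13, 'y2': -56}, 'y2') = -56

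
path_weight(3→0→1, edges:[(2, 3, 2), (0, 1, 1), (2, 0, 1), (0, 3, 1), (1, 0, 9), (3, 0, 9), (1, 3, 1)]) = 10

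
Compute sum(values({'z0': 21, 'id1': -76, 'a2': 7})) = 21 + (-76) + 7
= -48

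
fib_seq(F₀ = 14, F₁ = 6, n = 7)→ [14, 6, 20, 26, 46, 72, 118]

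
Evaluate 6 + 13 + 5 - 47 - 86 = -109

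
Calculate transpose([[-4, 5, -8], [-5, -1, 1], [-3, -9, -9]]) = [[-4, -5, -3], [5, -1, -9], [-8, 1, -9]]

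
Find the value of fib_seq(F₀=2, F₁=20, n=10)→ F_2 = F_1 + F_0 = 22
F_3 = F_2 + F_1 = 42
F_4 = F_3 + F_2 = 64
...
= [2, 20, 22, 42, 64, 106, 170, 276, 446, 722]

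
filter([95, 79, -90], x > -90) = keep x where x > -90: 95✓, 79✓, -90✗
= [95, 79]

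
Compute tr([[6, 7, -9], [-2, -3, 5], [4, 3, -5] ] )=diagonal: 6 + (-3) + (-5)
= -2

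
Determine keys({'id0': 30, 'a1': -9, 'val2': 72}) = ['id0', 'a1', 'val2']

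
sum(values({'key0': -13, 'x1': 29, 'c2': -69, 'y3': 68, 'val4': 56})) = 71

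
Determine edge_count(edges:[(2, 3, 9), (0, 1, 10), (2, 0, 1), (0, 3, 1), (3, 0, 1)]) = 5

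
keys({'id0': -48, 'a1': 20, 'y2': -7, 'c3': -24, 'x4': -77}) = ['id0', 'a1', 'y2', 'c3', 'x4']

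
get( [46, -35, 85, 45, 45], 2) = 85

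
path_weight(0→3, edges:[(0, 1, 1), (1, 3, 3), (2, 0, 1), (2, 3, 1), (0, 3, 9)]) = 9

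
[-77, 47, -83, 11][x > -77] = keep x where x > -77: -77✗, 47✓, -83✗, 11✓
= [47, 11]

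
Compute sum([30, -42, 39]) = 27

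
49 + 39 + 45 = 133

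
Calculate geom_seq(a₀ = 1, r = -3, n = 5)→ a_0 = 1*(-3)^0 = 1
a_1 = 1*(-3)^1 = -3
a_2 = 1*(-3)^2 = 9
...
= [1, -3, 9, -27, 81]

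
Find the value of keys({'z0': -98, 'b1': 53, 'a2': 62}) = ['z0', 'b1', 'a2']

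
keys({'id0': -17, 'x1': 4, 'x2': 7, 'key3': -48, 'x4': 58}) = ['id0', 'x1', 'x2', 'key3', 'x4']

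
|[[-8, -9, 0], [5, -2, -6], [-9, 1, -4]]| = -778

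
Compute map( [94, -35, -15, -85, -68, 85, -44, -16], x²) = [8836, 1225, 225, 7225, 4624, 7225, 1936, 256]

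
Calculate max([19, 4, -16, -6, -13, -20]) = 19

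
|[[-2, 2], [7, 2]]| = (-2)*(2) - (2)*(7)
= -18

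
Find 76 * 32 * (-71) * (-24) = 4144128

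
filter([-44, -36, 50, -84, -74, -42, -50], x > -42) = [-36, 50]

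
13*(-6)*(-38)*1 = 2964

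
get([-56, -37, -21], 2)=-21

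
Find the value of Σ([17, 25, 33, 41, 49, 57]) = 17 + 25 + 33 + 41 + 49 + 57
= 222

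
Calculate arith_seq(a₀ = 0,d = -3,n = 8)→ a_0 = 0 + 0*-3 = 0
a_1 = 0 + 1*-3 = -3
a_2 = 0 + 2*-3 = -6
...
= [0, -3, -6, -9, -12, -15, -18, -21]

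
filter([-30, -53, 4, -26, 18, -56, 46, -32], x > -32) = keep x where x > -32: -30✓, -53✗, 4✓, -26✓, 18✓, -56✗, 46✓, -32✗
= [-30, 4, -26, 18, 46]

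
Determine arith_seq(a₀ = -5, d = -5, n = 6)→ [-5, -10, -15, -20, -25, -30]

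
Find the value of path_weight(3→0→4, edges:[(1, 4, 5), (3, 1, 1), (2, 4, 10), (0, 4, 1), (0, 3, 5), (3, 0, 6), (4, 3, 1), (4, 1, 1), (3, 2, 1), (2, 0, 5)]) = w(3→0)=6 + w(0→4)=1
= 7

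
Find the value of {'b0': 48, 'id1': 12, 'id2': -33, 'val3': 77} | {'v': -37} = {'b0': 48, 'id1': 12, 'id2': -33, 'val3': 77, 'v': -37}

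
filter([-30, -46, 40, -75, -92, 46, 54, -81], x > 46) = [54]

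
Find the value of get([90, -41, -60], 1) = -41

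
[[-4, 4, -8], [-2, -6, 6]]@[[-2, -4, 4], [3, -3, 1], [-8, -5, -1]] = C[0][0] = (-4)*(-2) + (4)*(3) + (-8)*(-8) = 84
C[0][1] = (-4)*(-4) + (4)*(-3) + (-8)*(-5) = 44
C[0][2] = (-4)*(4) + (4)*(1) + (-8)*(-1) = -4
C[1][0] = (-2)*(-2) + (-6)*(3) + (6)*(-8) = -62
C[1][1] = (-2)*(-4) + (-6)*(-3) + (6)*(-5) = -4
C[1][2] = (-2)*(4) + (-6)*(1) + (6)*(-1) = -20
= [[84, 44, -4], [-62, -4, -20]]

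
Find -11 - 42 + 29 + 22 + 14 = 12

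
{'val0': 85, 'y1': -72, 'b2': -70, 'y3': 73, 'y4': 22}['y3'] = 73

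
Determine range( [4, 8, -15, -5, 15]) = 30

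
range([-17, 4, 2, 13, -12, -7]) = 30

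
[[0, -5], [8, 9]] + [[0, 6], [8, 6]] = [[0, 1], [16, 15]]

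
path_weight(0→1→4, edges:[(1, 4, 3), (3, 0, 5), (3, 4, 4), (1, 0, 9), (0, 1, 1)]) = 4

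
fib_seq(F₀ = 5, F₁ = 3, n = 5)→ F_2 = F_1 + F_0 = 8
F_3 = F_2 + F_1 = 11
F_4 = F_3 + F_2 = 19
= [5, 3, 8, 11, 19]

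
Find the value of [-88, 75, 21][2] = 21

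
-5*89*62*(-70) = 1931300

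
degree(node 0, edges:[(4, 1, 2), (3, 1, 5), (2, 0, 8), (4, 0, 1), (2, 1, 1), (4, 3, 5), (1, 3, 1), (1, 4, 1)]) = 2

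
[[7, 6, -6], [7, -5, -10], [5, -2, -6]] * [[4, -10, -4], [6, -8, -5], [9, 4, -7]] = C[0][0] = (7)*(4) + (6)*(6) + (-6)*(9) = 10
C[0][1] = (7)*(-10) + (6)*(-8) + (-6)*(4) = -142
C[0][2] = (7)*(-4) + (6)*(-5) + (-6)*(-7) = -16
C[1][0] = (7)*(4) + (-5)*(6) + (-10)*(9) = -92
C[1][1] = (7)*(-10) + (-5)*(-8) + (-10)*(4) = -70
C[1][2] = (7)*(-4) + (-5)*(-5) + (-10)*(-7) = 67
... (3 more cells)
= [[10, -142, -16], [-92, -70, 67], [-46, -58, 32]]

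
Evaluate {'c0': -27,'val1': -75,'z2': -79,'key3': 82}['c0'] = -27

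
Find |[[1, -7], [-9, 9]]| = (1)*(9) - (-7)*(-9)
= -54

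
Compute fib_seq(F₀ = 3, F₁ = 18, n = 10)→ F_2 = F_1 + F_0 = 21
F_3 = F_2 + F_1 = 39
F_4 = F_3 + F_2 = 60
...
= [3, 18, 21, 39, 60, 99, 159, 258, 417, 675]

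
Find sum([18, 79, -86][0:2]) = slice → [18, 79]
18 + 79
= 97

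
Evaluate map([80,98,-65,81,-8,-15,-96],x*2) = 80*2=160, 98*2=196, -65*2=-130, 81*2=162, -8*2=-16, -15*2=-30, -96*2=-192
= [160, 196, -130, 162, -16, -30, -192]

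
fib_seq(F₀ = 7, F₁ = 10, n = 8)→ [7, 10, 17, 27, 44, 71, 115, 186]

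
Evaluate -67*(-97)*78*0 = 0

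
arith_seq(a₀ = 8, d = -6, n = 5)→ [8, 2, -4, -10, -16]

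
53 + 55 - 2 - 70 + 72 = 108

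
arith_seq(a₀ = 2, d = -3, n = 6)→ [2, -1, -4, -7, -10, -13]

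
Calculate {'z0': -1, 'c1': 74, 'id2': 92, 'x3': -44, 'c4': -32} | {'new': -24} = {'z0': -1, 'c1': 74, 'id2': 92, 'x3': -44, 'c4': -32, 'new': -24}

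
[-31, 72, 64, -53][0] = -31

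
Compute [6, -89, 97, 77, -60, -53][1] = -89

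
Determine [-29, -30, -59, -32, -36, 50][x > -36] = [-29, -30, -32, 50]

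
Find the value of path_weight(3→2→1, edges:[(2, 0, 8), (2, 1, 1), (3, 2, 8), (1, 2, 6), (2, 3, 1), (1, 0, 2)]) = 9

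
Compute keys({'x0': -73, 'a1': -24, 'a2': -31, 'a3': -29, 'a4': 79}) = ['x0', 'a1', 'a2', 'a3', 'a4']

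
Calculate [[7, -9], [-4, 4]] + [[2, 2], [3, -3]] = [[9, -7], [-1, 1]]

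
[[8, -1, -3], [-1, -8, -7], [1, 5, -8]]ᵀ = [[8, -1, 1], [-1, -8, 5], [-3, -7, -8]]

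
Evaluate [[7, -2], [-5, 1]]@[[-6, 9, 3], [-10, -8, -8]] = [[-22, 79, 37], [20, -53, -23]]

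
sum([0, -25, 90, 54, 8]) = 0 + (-25) + 90 + 54 + 8
= 127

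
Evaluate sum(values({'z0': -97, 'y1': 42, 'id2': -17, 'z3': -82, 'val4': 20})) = -134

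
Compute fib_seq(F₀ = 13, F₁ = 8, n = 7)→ [13, 8, 21, 29, 50, 79, 129]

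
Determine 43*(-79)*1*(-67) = 227599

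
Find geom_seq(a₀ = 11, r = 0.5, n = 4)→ a_0 = 11*0.5^0 = 11.0
a_1 = 11*0.5^1 = 5.5
a_2 = 11*0.5^2 = 2.75
...
= [11.0, 5.5, 2.75, 1.375]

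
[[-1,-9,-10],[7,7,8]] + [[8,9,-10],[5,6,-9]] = [[7, 0, -20], [12, 13, -1]]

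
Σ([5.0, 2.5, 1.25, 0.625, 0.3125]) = 5.0 + 2.5 + 1.25 + 0.625 + 0.3125
= 9.6875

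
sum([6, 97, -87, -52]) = -36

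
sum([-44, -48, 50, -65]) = (-44) + (-48) + 50 + (-65)
= -107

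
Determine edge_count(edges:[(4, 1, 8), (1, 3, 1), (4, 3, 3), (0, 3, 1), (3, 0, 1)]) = 5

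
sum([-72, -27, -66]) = -165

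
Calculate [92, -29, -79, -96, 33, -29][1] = -29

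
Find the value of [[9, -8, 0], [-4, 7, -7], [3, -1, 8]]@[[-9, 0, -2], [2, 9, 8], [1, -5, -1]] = C[0][0] = (9)*(-9) + (-8)*(2) + (0)*(1) = -97
C[0][1] = (9)*(0) + (-8)*(9) + (0)*(-5) = -72
C[0][2] = (9)*(-2) + (-8)*(8) + (0)*(-1) = -82
C[1][0] = (-4)*(-9) + (7)*(2) + (-7)*(1) = 43
C[1][1] = (-4)*(0) + (7)*(9) + (-7)*(-5) = 98
C[1][2] = (-4)*(-2) + (7)*(8) + (-7)*(-1) = 71
... (3 more cells)
= [[-97, -72, -82], [43, 98, 71], [-21, -49, -22]]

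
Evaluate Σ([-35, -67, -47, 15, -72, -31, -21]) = -258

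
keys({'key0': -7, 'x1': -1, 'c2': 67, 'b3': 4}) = ['key0', 'x1', 'c2', 'b3']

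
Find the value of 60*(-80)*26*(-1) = 124800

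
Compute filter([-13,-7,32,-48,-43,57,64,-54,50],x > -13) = [-7, 32, 57, 64, 50]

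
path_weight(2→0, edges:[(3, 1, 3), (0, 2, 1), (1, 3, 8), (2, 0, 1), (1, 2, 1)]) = w(2→0)=1
= 1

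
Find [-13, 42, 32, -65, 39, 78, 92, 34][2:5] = [32, -65, 39]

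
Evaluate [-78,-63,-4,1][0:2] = [-78, -63]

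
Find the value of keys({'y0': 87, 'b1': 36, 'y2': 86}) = ['y0', 'b1', 'y2']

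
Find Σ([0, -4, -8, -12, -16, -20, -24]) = -84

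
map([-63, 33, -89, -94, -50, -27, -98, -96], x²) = (-63)²=3969, (33)²=1089, (-89)²=7921, (-94)²=8836, (-50)²=2500, (-27)²=729, (-98)²=9604, (-96)²=9216
= [3969, 1089, 7921, 8836, 2500, 729, 9604, 9216]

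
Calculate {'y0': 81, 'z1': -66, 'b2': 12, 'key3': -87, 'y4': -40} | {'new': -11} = {'y0': 81, 'z1': -66, 'b2': 12, 'key3': -87, 'y4': -40, 'new': -11}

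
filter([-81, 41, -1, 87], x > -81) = keep x where x > -81: -81✗, 41✓, -1✓, 87✓
= [41, -1, 87]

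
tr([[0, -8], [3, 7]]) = diagonal: 0 + 7
= 7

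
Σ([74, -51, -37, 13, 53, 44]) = 96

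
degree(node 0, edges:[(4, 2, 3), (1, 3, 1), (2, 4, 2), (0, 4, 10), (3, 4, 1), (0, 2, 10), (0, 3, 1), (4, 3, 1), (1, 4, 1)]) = 3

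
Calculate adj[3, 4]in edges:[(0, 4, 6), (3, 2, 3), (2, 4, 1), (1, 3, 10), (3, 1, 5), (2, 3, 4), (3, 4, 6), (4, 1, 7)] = 6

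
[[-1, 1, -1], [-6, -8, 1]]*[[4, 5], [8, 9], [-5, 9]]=[[9, -5], [-93, -93]]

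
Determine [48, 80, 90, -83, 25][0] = 48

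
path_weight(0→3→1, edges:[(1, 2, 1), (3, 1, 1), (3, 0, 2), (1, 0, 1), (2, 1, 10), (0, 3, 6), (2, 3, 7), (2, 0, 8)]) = 7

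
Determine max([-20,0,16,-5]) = 16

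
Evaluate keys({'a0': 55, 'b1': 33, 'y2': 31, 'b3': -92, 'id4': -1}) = ['a0', 'b1', 'y2', 'b3', 'id4']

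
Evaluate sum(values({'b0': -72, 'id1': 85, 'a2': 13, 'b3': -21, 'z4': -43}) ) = -38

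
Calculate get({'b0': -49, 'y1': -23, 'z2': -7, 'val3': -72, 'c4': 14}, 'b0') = -49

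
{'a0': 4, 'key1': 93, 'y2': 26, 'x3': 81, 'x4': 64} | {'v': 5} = {'a0': 4, 'key1': 93, 'y2': 26, 'x3': 81, 'x4': 64, 'v': 5}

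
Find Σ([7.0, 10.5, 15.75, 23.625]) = 56.875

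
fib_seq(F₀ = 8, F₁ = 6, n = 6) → F_2 = F_1 + F_0 = 14
F_3 = F_2 + F_1 = 20
F_4 = F_3 + F_2 = 34
...
= [8, 6, 14, 20, 34, 54]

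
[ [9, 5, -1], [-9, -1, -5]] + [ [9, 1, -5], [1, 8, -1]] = [[18, 6, -6], [-8, 7, -6]]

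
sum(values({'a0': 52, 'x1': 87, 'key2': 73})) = 212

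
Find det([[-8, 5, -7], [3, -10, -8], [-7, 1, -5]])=360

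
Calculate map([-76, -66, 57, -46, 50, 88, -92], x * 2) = [-152, -132, 114, -92, 100, 176, -184]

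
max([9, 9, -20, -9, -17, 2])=9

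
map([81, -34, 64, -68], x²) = [6561, 1156, 4096, 4624]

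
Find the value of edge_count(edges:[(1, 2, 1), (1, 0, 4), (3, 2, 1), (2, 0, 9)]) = 4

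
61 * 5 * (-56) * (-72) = 1229760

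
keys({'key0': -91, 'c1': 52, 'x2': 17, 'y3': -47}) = ['key0', 'c1', 'x2', 'y3']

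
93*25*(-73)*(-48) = 8146800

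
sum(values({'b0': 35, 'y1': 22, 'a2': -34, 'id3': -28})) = 35 + 22 + (-34) + (-28)
= -5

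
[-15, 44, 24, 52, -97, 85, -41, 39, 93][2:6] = [24, 52, -97, 85]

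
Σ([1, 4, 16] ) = 1 + 4 + 16
= 21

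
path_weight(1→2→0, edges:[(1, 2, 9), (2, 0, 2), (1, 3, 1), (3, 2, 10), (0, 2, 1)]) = 11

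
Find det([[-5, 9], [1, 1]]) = (-5)*(1) - (9)*(1)
= -14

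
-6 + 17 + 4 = 15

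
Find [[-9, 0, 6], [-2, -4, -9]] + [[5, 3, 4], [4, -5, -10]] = [[-4, 3, 10], [2, -9, -19]]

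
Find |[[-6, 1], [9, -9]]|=(-6)*(-9) - (1)*(9)
= 45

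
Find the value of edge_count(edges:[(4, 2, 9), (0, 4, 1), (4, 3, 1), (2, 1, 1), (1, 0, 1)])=5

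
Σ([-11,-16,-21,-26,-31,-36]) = -141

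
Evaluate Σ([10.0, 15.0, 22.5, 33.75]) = 81.25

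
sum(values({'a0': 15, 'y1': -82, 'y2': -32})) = -99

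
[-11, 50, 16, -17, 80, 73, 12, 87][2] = 16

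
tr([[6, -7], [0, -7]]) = diagonal: 6 + (-7)
= -1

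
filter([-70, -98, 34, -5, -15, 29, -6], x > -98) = [-70, 34, -5, -15, 29, -6]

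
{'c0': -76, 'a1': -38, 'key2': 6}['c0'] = -76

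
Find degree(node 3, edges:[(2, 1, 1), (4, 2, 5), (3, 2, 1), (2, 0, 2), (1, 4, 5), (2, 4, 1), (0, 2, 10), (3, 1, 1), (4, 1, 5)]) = 2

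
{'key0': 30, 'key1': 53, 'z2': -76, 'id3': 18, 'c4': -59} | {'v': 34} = {'key0': 30, 'key1': 53, 'z2': -76, 'id3': 18, 'c4': -59, 'v': 34}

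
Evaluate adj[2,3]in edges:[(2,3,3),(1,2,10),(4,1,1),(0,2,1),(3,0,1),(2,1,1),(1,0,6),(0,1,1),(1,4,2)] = 3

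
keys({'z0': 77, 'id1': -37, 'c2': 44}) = ['z0', 'id1', 'c2']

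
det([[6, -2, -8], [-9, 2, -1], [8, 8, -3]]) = (1)*(6)*det([[2, -1], [8, -3]]) + (-1)*(-2)*det([[-9, -1], [8, -3]]) + (1)*(-8)*det([[-9, 2], [8, 8]])
= 12 + 70 + 704
= 786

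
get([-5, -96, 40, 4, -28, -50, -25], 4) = -28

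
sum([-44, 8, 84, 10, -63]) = -5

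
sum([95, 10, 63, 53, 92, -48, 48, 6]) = 95 + 10 + 63 + 53 + 92 + (-48) + 48 + 6
= 319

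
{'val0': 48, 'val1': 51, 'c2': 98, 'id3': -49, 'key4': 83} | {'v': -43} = {'val0': 48, 'val1': 51, 'c2': 98, 'id3': -49, 'key4': 83, 'v': -43}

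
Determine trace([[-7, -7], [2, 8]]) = diagonal: (-7) + 8
= 1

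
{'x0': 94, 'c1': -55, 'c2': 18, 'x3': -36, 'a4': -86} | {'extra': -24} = {'x0': 94, 'c1': -55, 'c2': 18, 'x3': -36, 'a4': -86, 'extra': -24}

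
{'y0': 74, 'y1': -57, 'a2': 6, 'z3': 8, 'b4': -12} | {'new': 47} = {'y0': 74, 'y1': -57, 'a2': 6, 'z3': 8, 'b4': -12, 'new': 47}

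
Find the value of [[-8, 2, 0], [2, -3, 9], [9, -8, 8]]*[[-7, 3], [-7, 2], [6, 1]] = C[0][0] = (-8)*(-7) + (2)*(-7) + (0)*(6) = 42
C[0][1] = (-8)*(3) + (2)*(2) + (0)*(1) = -20
C[1][0] = (2)*(-7) + (-3)*(-7) + (9)*(6) = 61
C[1][1] = (2)*(3) + (-3)*(2) + (9)*(1) = 9
C[2][0] = (9)*(-7) + (-8)*(-7) + (8)*(6) = 41
C[2][1] = (9)*(3) + (-8)*(2) + (8)*(1) = 19
= [[42, -20], [61, 9], [41, 19]]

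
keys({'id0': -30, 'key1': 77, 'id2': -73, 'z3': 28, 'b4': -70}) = ['id0', 'key1', 'id2', 'z3', 'b4']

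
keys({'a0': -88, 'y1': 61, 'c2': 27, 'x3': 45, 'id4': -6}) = ['a0', 'y1', 'c2', 'x3', 'id4']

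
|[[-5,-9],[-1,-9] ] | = (-5)*(-9) - (-9)*(-1)
= 36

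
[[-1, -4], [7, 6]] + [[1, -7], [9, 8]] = [[0, -11], [16, 14]]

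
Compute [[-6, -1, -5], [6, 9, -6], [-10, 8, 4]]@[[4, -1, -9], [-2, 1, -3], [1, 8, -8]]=C[0][0] = (-6)*(4) + (-1)*(-2) + (-5)*(1) = -27
C[0][1] = (-6)*(-1) + (-1)*(1) + (-5)*(8) = -35
C[0][2] = (-6)*(-9) + (-1)*(-3) + (-5)*(-8) = 97
C[1][0] = (6)*(4) + (9)*(-2) + (-6)*(1) = 0
C[1][1] = (6)*(-1) + (9)*(1) + (-6)*(8) = -45
C[1][2] = (6)*(-9) + (9)*(-3) + (-6)*(-8) = -33
... (3 more cells)
= [[-27, -35, 97], [0, -45, -33], [-52, 50, 34]]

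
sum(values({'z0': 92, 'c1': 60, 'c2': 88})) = 92 + 60 + 88
= 240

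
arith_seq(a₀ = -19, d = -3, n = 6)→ a_0 = -19 + 0*-3 = -19
a_1 = -19 + 1*-3 = -22
a_2 = -19 + 2*-3 = -25
...
= [-19, -22, -25, -28, -31, -34]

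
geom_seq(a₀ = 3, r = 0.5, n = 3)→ [3.0, 1.5, 0.75]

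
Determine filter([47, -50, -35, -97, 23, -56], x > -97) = keep x where x > -97: 47✓, -50✓, -35✓, -97✗, 23✓, -56✓
= [47, -50, -35, 23, -56]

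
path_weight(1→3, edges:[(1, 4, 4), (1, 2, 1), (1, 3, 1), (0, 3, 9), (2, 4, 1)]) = 1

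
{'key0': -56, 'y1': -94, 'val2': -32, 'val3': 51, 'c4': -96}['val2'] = -32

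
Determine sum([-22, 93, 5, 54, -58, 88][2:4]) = slice → [5, 54]
5 + 54
= 59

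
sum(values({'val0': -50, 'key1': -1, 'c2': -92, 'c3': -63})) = (-50) + (-1) + (-92) + (-63)
= -206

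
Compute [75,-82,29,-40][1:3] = [-82, 29]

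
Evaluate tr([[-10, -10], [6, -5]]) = -15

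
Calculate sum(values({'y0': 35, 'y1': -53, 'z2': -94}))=-112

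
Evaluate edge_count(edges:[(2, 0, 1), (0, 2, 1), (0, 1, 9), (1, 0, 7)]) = 4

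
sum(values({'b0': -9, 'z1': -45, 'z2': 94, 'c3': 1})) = (-9) + (-45) + 94 + 1
= 41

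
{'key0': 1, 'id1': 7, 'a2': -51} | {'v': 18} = {'key0': 1, 'id1': 7, 'a2': -51, 'v': 18}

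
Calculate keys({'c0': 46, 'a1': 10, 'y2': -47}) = ['c0', 'a1', 'y2']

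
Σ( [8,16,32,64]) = 120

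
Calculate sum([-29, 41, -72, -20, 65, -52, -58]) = -125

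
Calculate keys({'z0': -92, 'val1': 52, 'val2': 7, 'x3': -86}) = ['z0', 'val1', 'val2', 'x3']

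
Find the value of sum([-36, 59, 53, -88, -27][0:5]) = slice → [-36, 59, 53, -88, -27]
(-36) + 59 + 53 + (-88) + (-27)
= -39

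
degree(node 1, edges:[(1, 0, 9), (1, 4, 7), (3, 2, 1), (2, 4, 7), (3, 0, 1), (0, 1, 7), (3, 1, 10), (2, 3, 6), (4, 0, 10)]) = 4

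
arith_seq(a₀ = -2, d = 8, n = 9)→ [-2, 6, 14, 22, 30, 38, 46, 54, 62]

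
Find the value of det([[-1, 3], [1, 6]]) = (-1)*(6) - (3)*(1)
= -9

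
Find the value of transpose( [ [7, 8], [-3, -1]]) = [[7, -3], [8, -1]]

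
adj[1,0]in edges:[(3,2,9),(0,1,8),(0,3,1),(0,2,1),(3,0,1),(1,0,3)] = 3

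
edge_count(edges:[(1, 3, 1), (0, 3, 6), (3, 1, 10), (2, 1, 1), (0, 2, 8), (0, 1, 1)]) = 6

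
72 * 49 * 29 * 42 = 4297104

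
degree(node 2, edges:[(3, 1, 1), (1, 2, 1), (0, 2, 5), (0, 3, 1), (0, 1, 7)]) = incident: (1,2), (0,2)
= 2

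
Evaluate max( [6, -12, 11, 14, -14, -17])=14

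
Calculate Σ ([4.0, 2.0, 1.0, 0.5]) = 4.0 + 2.0 + 1.0 + 0.5
= 7.5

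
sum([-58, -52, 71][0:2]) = -110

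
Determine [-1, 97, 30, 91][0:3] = [-1, 97, 30]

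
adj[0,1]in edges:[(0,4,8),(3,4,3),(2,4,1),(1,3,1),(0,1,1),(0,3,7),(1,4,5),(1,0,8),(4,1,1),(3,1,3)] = 1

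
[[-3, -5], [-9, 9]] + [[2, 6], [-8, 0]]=[[-1, 1], [-17, 9]]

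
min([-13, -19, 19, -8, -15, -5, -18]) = -19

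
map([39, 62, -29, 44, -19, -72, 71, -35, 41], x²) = [1521, 3844, 841, 1936, 361, 5184, 5041, 1225, 1681]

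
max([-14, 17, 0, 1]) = 17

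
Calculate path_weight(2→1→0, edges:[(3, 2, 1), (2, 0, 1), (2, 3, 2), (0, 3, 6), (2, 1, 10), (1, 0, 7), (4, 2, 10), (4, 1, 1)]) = w(2→1)=10 + w(1→0)=7
= 17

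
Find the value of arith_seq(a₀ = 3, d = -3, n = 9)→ [3, 0, -3, -6, -9, -12, -15, -18, -21]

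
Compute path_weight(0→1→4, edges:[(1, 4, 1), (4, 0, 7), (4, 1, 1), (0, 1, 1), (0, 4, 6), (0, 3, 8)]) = 2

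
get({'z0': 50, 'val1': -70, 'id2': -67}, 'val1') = -70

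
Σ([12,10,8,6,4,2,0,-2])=12 + 10 + 8 + 6 + 4 + 2 + 0 + (-2)
= 40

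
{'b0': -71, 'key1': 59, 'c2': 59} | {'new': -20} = {'b0': -71, 'key1': 59, 'c2': 59, 'new': -20}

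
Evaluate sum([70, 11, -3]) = 70 + 11 + (-3)
= 78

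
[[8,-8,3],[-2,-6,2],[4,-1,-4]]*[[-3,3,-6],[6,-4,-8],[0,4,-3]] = C[0][0] = (8)*(-3) + (-8)*(6) + (3)*(0) = -72
C[0][1] = (8)*(3) + (-8)*(-4) + (3)*(4) = 68
C[0][2] = (8)*(-6) + (-8)*(-8) + (3)*(-3) = 7
C[1][0] = (-2)*(-3) + (-6)*(6) + (2)*(0) = -30
C[1][1] = (-2)*(3) + (-6)*(-4) + (2)*(4) = 26
C[1][2] = (-2)*(-6) + (-6)*(-8) + (2)*(-3) = 54
... (3 more cells)
= [[-72, 68, 7], [-30, 26, 54], [-18, 0, -4]]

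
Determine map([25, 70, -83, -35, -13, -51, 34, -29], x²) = [625, 4900, 6889, 1225, 169, 2601, 1156, 841]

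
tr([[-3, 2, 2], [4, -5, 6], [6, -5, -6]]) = -14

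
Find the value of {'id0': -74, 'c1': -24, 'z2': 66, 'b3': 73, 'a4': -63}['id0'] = -74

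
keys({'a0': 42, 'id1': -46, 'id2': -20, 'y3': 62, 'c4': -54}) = ['a0', 'id1', 'id2', 'y3', 'c4']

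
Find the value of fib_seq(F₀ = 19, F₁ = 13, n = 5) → [19, 13, 32, 45, 77]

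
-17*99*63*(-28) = 2968812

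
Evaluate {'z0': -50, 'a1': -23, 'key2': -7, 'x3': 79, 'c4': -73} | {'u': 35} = {'z0': -50, 'a1': -23, 'key2': -7, 'x3': 79, 'c4': -73, 'u': 35}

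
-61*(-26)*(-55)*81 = -7065630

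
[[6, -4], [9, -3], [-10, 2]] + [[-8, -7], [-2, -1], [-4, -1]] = [[-2, -11], [7, -4], [-14, 1]]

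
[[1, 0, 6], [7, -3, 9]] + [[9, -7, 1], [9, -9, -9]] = [[10, -7, 7], [16, -12, 0]]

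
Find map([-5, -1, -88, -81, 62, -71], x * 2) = -5*2=-10, -1*2=-2, -88*2=-176, -81*2=-162, 62*2=124, -71*2=-142
= [-10, -2, -176, -162, 124, -142]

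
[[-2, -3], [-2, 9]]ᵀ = [[-2, -2], [-3, 9]]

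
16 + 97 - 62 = 51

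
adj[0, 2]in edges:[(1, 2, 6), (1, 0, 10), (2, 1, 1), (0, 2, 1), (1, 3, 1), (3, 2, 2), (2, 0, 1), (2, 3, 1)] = 1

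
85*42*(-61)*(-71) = 15461670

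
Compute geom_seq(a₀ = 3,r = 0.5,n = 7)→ [3.0, 1.5, 0.75, 0.375, 0.1875, 0.09375, 0.046875]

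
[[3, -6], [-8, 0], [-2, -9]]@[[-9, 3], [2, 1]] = [[-39, 3], [72, -24], [0, -15]]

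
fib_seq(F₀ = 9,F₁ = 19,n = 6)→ [9, 19, 28, 47, 75, 122]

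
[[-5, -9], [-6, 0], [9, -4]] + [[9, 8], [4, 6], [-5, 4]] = [[4, -1], [-2, 6], [4, 0]]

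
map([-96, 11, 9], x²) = [9216, 121, 81]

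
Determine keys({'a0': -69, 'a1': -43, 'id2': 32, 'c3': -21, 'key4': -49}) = ['a0', 'a1', 'id2', 'c3', 'key4']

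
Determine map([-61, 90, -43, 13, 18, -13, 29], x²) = [3721, 8100, 1849, 169, 324, 169, 841]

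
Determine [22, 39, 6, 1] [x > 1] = keep x where x > 1: 22✓, 39✓, 6✓, 1✗
= [22, 39, 6]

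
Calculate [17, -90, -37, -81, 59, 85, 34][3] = -81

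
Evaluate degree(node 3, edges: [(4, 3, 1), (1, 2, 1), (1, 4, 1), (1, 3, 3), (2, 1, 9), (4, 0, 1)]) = 2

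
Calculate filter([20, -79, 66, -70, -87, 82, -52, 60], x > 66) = keep x where x > 66: 20✗, -79✗, 66✗, -70✗, -87✗, 82✓, -52✗, 60✗
= [82]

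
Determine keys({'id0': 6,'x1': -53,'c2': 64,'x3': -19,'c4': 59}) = ['id0', 'x1', 'c2', 'x3', 'c4']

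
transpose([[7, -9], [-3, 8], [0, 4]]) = [[7, -3, 0], [-9, 8, 4]]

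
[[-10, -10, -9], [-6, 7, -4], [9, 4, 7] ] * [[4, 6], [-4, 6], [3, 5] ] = [[-27, -165], [-64, -14], [41, 113]]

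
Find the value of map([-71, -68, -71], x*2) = [-142, -136, -142]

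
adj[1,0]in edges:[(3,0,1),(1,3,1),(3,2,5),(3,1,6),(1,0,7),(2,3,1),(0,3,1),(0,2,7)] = 7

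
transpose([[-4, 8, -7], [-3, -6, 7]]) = [[-4, -3], [8, -6], [-7, 7]]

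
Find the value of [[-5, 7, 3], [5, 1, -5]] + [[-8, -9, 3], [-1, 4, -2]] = [[-13, -2, 6], [4, 5, -7]]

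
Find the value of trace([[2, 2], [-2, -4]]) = -2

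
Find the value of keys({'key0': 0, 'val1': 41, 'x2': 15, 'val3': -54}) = ['key0', 'val1', 'x2', 'val3']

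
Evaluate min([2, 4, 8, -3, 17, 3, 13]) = -3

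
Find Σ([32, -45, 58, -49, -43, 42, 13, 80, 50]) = 138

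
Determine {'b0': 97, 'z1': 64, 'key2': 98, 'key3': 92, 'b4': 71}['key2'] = 98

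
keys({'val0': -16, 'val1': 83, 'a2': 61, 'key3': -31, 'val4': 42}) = ['val0', 'val1', 'a2', 'key3', 'val4']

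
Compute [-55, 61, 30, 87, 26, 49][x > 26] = [61, 30, 87, 49]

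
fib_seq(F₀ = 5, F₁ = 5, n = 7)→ [5, 5, 10, 15, 25, 40, 65]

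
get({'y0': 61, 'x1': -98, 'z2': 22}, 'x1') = -98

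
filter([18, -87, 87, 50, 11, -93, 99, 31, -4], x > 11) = keep x where x > 11: 18✓, -87✗, 87✓, 50✓, 11✗, -93✗, 99✓, 31✓, -4✗
= [18, 87, 50, 99, 31]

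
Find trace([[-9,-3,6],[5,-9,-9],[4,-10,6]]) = -12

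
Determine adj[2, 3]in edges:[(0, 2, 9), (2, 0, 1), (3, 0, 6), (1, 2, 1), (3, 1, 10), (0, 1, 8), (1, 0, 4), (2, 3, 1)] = 1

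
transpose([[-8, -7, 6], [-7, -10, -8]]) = [[-8, -7], [-7, -10], [6, -8]]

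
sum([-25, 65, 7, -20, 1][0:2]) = 40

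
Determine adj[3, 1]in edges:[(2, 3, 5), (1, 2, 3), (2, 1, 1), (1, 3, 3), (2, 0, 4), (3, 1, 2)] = 2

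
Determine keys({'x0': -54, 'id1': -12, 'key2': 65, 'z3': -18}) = ['x0', 'id1', 'key2', 'z3']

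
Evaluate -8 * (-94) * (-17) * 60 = -767040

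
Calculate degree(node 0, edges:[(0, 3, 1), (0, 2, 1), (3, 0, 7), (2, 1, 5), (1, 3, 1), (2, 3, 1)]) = 3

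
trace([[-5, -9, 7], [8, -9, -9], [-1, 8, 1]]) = -13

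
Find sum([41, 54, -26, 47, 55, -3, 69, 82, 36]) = 41 + 54 + (-26) + 47 + 55 + (-3) + 69 + 82 + 36
= 355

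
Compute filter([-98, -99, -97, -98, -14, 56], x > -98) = keep x where x > -98: -98✗, -99✗, -97✓, -98✗, -14✓, 56✓
= [-97, -14, 56]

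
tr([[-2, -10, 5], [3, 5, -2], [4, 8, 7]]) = diagonal: (-2) + 5 + 7
= 10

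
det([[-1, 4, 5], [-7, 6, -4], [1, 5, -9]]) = (1)*(-1)*det([[6, -4], [5, -9]]) + (-1)*(4)*det([[-7, -4], [1, -9]]) + (1)*(5)*det([[-7, 6], [1, 5]])
= 34 + -268 + -205
= -439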